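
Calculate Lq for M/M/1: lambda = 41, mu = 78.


rho = 41/78; Lq = rho^2/(1-rho) = 0.58

0.58


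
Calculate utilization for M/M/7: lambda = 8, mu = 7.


rho = lambda/(c*mu) = 8/(7*7) = 0.1633

0.1633


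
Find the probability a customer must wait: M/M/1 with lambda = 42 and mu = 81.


P(wait) = rho = lambda/mu = 42/81 = 0.5185

0.5185


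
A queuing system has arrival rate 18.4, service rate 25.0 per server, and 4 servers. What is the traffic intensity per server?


rho = lambda / (c * mu) = 18.4 / (4 * 25.0) = 0.184

0.184


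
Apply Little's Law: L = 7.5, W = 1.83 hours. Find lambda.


lambda = L / W = 7.5 / 1.83 = 4.1 per hour

4.1 per hour


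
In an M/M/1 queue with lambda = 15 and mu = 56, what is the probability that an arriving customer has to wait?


P(wait) = rho = lambda/mu = 15/56 = 0.2679

0.2679


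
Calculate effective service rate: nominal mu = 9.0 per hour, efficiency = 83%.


Effective rate = mu * efficiency = 9.0 * 0.83 = 7.47 per hour

7.47 per hour


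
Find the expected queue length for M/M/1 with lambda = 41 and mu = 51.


rho = 41/51; Lq = rho^2/(1-rho) = 3.3

3.3


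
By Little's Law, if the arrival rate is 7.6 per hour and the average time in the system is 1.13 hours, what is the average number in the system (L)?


L = lambda * W = 7.6 * 1.13 = 8.59

8.59


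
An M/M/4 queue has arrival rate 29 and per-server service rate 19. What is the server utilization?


rho = lambda/(c*mu) = 29/(4*19) = 0.3816

0.3816


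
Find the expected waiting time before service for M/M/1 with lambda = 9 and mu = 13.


rho = 9/13; Wq = rho/(mu - lambda) = 0.1731 hours

0.1731 hours


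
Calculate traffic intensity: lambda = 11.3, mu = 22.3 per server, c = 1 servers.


rho = lambda / (c * mu) = 11.3 / (1 * 22.3) = 0.5067

0.5067


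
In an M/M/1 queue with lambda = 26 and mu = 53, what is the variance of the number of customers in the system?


rho = 26/53; Var(N) = rho/(1-rho)^2 = 1.89

1.89


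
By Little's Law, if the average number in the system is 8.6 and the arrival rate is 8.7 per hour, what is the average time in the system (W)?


W = L / lambda = 8.6 / 8.7 = 0.9885 hours

0.9885 hours


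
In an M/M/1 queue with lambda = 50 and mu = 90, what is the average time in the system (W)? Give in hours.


W = 1/(mu - lambda) = 1/(90 - 50) = 0.025 hours

0.025 hours


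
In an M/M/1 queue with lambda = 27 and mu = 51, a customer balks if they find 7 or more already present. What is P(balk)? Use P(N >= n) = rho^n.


P(N >= 7) = rho^7 = (27/51)^7 = 0.0117

0.0117


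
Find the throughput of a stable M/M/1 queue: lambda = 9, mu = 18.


For a stable queue (lambda < mu), throughput = lambda = 9 per hour

9 per hour


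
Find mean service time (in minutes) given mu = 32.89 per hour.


Mean service time = 60/mu = 60/32.89 = 1.82 minutes

1.82 minutes


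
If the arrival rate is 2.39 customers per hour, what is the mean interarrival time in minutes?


Mean interarrival time = 60/lambda = 60/2.39 = 25.1 minutes

25.1 minutes


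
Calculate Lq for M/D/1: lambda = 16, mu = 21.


M/D/1: Lq = rho^2 / (2*(1-rho)) where rho = 16/21; Lq = 1.22

1.22


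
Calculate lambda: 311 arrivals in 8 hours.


lambda = total arrivals / time = 311 / 8 = 38.88 per hour

38.88 per hour


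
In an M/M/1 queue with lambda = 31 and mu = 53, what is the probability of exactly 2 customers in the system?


rho = 31/53; P(n) = (1-rho)*rho^n = (1-31/53)*(31/53)^2 = 0.142

0.142


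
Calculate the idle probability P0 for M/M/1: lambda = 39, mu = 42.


P0 = 1 - rho = 1 - 39/42 = 0.0714

0.0714


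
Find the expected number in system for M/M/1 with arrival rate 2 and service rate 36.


rho = 2/36; L = rho/(1-rho) = 0.06

0.06


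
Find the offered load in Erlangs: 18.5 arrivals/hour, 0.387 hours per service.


Offered load a = lambda * E[S] = 18.5 * 0.387 = 7.16 Erlangs

7.16 Erlangs


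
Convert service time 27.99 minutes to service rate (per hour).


mu = 60 / avg_service_time = 60 / 27.99 = 2.14 per hour

2.14 per hour


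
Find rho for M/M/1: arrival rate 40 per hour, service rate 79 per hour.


rho = lambda/mu = 40/79 = 0.5063

0.5063


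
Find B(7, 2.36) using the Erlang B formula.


B(N,A) = (A^N/N!) / sum(A^k/k!, k=0..N) with N=7, A=2.36 = 0.0077

0.0077


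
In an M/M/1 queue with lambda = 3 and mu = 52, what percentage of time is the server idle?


Idle fraction = (1 - rho) * 100 = (1 - 3/52) * 100 = 94.2%

94.2%


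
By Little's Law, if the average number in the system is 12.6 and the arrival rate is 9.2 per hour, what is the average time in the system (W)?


W = L / lambda = 12.6 / 9.2 = 1.3696 hours

1.3696 hours


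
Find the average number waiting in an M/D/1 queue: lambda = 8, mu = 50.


M/D/1: Lq = rho^2 / (2*(1-rho)) where rho = 8/50; Lq = 0.02

0.02


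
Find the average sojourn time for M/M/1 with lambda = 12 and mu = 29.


W = 1/(mu - lambda) = 1/(29 - 12) = 0.0588 hours

0.0588 hours


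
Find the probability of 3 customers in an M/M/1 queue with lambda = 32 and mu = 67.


rho = 32/67; P(n) = (1-rho)*rho^n = (1-32/67)*(32/67)^3 = 0.0569

0.0569


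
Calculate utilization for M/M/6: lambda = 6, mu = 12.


rho = lambda/(c*mu) = 6/(6*12) = 0.0833

0.0833


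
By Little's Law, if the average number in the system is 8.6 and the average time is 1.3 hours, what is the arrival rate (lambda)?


lambda = L / W = 8.6 / 1.3 = 6.62 per hour

6.62 per hour


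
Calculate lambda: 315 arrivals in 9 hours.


lambda = total arrivals / time = 315 / 9 = 35.0 per hour

35.0 per hour


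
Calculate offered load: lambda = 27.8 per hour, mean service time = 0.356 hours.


Offered load a = lambda * E[S] = 27.8 * 0.356 = 9.9 Erlangs

9.9 Erlangs


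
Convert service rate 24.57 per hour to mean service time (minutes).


Mean service time = 60/mu = 60/24.57 = 2.44 minutes

2.44 minutes


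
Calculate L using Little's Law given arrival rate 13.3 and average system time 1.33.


L = lambda * W = 13.3 * 1.33 = 17.69

17.69


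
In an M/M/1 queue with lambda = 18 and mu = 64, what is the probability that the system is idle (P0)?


P0 = 1 - rho = 1 - 18/64 = 0.7188

0.7188


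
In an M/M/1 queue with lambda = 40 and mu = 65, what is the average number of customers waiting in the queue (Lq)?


rho = 40/65; Lq = rho^2/(1-rho) = 0.98

0.98


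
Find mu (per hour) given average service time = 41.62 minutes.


mu = 60 / avg_service_time = 60 / 41.62 = 1.44 per hour

1.44 per hour


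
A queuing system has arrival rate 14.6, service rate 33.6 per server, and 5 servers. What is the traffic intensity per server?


rho = lambda / (c * mu) = 14.6 / (5 * 33.6) = 0.0869

0.0869


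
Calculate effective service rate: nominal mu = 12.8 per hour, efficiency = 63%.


Effective rate = mu * efficiency = 12.8 * 0.63 = 8.06 per hour

8.06 per hour


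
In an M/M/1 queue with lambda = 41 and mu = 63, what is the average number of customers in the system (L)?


rho = 41/63; L = rho/(1-rho) = 1.86

1.86


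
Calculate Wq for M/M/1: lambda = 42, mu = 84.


rho = 42/84; Wq = rho/(mu - lambda) = 0.0119 hours

0.0119 hours


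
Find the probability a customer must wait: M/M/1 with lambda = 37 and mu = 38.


P(wait) = rho = lambda/mu = 37/38 = 0.9737

0.9737


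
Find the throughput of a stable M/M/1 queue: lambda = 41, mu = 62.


For a stable queue (lambda < mu), throughput = lambda = 41 per hour

41 per hour


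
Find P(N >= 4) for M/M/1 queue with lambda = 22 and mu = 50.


P(N >= 4) = rho^4 = (22/50)^4 = 0.0375

0.0375


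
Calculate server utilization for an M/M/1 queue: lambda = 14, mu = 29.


rho = lambda/mu = 14/29 = 0.4828

0.4828


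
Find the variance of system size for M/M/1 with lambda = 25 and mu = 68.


rho = 25/68; Var(N) = rho/(1-rho)^2 = 0.92

0.92


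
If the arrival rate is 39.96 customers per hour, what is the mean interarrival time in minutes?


Mean interarrival time = 60/lambda = 60/39.96 = 1.5 minutes

1.5 minutes


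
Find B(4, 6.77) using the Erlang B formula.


B(N,A) = (A^N/N!) / sum(A^k/k!, k=0..N) with N=4, A=6.77 = 0.5151

0.5151


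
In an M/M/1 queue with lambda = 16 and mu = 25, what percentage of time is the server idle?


Idle fraction = (1 - rho) * 100 = (1 - 16/25) * 100 = 36.0%

36.0%


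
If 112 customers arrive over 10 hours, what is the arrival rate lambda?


lambda = total arrivals / time = 112 / 10 = 11.2 per hour

11.2 per hour


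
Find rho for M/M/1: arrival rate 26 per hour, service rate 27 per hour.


rho = lambda/mu = 26/27 = 0.963

0.963


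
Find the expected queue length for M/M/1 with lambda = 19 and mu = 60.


rho = 19/60; Lq = rho^2/(1-rho) = 0.15

0.15


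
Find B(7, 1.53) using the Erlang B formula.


B(N,A) = (A^N/N!) / sum(A^k/k!, k=0..N) with N=7, A=1.53 = 0.0008

0.0008


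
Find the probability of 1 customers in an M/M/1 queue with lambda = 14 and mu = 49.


rho = 14/49; P(n) = (1-rho)*rho^n = (1-14/49)*(14/49)^1 = 0.2041

0.2041


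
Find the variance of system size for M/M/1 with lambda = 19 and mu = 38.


rho = 19/38; Var(N) = rho/(1-rho)^2 = 2.0

2.0


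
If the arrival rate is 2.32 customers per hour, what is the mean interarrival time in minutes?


Mean interarrival time = 60/lambda = 60/2.32 = 25.86 minutes

25.86 minutes


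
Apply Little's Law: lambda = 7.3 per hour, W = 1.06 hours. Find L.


L = lambda * W = 7.3 * 1.06 = 7.74

7.74


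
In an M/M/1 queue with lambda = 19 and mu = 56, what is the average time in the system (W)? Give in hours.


W = 1/(mu - lambda) = 1/(56 - 19) = 0.027 hours

0.027 hours


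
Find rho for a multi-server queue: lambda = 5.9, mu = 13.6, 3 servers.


rho = lambda / (c * mu) = 5.9 / (3 * 13.6) = 0.1446

0.1446


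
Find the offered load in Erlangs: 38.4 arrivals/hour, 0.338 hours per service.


Offered load a = lambda * E[S] = 38.4 * 0.338 = 12.98 Erlangs

12.98 Erlangs


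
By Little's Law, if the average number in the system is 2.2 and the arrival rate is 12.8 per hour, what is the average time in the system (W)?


W = L / lambda = 2.2 / 12.8 = 0.1719 hours

0.1719 hours


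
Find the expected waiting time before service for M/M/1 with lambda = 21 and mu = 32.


rho = 21/32; Wq = rho/(mu - lambda) = 0.0597 hours

0.0597 hours


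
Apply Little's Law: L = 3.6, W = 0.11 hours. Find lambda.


lambda = L / W = 3.6 / 0.11 = 32.73 per hour

32.73 per hour


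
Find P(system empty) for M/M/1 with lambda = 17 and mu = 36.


P0 = 1 - rho = 1 - 17/36 = 0.5278

0.5278


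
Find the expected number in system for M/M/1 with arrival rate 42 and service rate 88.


rho = 42/88; L = rho/(1-rho) = 0.91

0.91


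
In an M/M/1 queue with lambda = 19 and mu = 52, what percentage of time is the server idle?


Idle fraction = (1 - rho) * 100 = (1 - 19/52) * 100 = 63.5%

63.5%


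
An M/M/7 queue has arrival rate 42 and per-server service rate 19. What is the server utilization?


rho = lambda/(c*mu) = 42/(7*19) = 0.3158

0.3158


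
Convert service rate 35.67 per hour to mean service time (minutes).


Mean service time = 60/mu = 60/35.67 = 1.68 minutes

1.68 minutes


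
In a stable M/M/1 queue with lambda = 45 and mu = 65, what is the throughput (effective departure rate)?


For a stable queue (lambda < mu), throughput = lambda = 45 per hour

45 per hour


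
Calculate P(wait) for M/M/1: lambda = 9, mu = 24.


P(wait) = rho = lambda/mu = 9/24 = 0.375

0.375


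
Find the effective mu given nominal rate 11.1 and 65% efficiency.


Effective rate = mu * efficiency = 11.1 * 0.65 = 7.22 per hour

7.22 per hour


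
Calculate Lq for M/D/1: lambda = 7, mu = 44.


M/D/1: Lq = rho^2 / (2*(1-rho)) where rho = 7/44; Lq = 0.02

0.02


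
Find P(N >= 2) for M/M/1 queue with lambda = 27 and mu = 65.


P(N >= 2) = rho^2 = (27/65)^2 = 0.1725

0.1725


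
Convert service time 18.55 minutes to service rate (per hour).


mu = 60 / avg_service_time = 60 / 18.55 = 3.23 per hour

3.23 per hour


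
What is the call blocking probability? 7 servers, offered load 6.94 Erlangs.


B(N,A) = (A^N/N!) / sum(A^k/k!, k=0..N) with N=7, A=6.94 = 0.2451

0.2451


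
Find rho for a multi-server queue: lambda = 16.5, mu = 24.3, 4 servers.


rho = lambda / (c * mu) = 16.5 / (4 * 24.3) = 0.1698

0.1698


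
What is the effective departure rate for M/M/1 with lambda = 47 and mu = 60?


For a stable queue (lambda < mu), throughput = lambda = 47 per hour

47 per hour


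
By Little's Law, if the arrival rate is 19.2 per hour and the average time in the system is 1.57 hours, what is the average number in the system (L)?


L = lambda * W = 19.2 * 1.57 = 30.14

30.14


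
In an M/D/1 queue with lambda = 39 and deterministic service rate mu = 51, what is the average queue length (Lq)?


M/D/1: Lq = rho^2 / (2*(1-rho)) where rho = 39/51; Lq = 1.24

1.24


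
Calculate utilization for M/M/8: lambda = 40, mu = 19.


rho = lambda/(c*mu) = 40/(8*19) = 0.2632

0.2632


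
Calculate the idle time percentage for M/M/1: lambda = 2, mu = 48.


Idle fraction = (1 - rho) * 100 = (1 - 2/48) * 100 = 95.8%

95.8%


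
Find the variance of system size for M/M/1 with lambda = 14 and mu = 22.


rho = 14/22; Var(N) = rho/(1-rho)^2 = 4.81

4.81


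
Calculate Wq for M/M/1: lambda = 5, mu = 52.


rho = 5/52; Wq = rho/(mu - lambda) = 0.002 hours

0.002 hours


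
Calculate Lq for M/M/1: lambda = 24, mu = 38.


rho = 24/38; Lq = rho^2/(1-rho) = 1.08

1.08


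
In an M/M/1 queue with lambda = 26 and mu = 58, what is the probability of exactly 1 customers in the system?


rho = 26/58; P(n) = (1-rho)*rho^n = (1-26/58)*(26/58)^1 = 0.2473

0.2473


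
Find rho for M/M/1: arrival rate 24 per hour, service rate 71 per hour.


rho = lambda/mu = 24/71 = 0.338

0.338


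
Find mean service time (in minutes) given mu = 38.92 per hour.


Mean service time = 60/mu = 60/38.92 = 1.54 minutes

1.54 minutes


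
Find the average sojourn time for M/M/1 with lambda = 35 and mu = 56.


W = 1/(mu - lambda) = 1/(56 - 35) = 0.0476 hours

0.0476 hours


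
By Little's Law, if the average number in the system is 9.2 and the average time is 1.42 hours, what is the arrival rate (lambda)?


lambda = L / W = 9.2 / 1.42 = 6.48 per hour

6.48 per hour


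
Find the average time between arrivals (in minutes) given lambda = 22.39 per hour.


Mean interarrival time = 60/lambda = 60/22.39 = 2.68 minutes

2.68 minutes


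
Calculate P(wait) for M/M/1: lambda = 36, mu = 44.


P(wait) = rho = lambda/mu = 36/44 = 0.8182

0.8182


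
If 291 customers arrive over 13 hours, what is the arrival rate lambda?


lambda = total arrivals / time = 291 / 13 = 22.38 per hour

22.38 per hour


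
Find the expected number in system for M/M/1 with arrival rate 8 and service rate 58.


rho = 8/58; L = rho/(1-rho) = 0.16

0.16


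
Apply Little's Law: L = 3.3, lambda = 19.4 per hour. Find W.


W = L / lambda = 3.3 / 19.4 = 0.1701 hours

0.1701 hours


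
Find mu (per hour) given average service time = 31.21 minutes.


mu = 60 / avg_service_time = 60 / 31.21 = 1.92 per hour

1.92 per hour


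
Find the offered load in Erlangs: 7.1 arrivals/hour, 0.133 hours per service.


Offered load a = lambda * E[S] = 7.1 * 0.133 = 0.94 Erlangs

0.94 Erlangs


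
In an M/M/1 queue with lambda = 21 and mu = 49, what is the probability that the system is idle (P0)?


P0 = 1 - rho = 1 - 21/49 = 0.5714

0.5714


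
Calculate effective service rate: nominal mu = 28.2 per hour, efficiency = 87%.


Effective rate = mu * efficiency = 28.2 * 0.87 = 24.53 per hour

24.53 per hour


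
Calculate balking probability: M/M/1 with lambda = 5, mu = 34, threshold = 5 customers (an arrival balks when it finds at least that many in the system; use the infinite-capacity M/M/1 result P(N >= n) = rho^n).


P(N >= 5) = rho^5 = (5/34)^5 = 0.0001

0.0001


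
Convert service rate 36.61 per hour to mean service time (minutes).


Mean service time = 60/mu = 60/36.61 = 1.64 minutes

1.64 minutes


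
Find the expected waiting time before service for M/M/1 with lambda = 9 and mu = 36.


rho = 9/36; Wq = rho/(mu - lambda) = 0.0093 hours

0.0093 hours


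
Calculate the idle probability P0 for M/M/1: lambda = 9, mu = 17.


P0 = 1 - rho = 1 - 9/17 = 0.4706

0.4706


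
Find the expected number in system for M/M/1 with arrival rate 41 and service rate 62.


rho = 41/62; L = rho/(1-rho) = 1.95

1.95


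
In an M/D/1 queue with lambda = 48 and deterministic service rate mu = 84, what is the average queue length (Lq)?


M/D/1: Lq = rho^2 / (2*(1-rho)) where rho = 48/84; Lq = 0.38

0.38


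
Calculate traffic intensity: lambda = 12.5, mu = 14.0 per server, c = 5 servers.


rho = lambda / (c * mu) = 12.5 / (5 * 14.0) = 0.1786

0.1786


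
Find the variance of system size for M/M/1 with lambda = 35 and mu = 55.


rho = 35/55; Var(N) = rho/(1-rho)^2 = 4.81

4.81


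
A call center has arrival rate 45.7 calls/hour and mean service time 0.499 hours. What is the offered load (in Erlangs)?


Offered load a = lambda * E[S] = 45.7 * 0.499 = 22.8 Erlangs

22.8 Erlangs


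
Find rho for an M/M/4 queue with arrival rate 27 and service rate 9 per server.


rho = lambda/(c*mu) = 27/(4*9) = 0.75

0.75


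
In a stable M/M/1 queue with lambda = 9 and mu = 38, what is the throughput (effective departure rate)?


For a stable queue (lambda < mu), throughput = lambda = 9 per hour

9 per hour


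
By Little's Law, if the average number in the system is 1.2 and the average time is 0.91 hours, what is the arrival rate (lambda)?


lambda = L / W = 1.2 / 0.91 = 1.32 per hour

1.32 per hour


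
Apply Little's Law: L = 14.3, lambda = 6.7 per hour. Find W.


W = L / lambda = 14.3 / 6.7 = 2.1343 hours

2.1343 hours


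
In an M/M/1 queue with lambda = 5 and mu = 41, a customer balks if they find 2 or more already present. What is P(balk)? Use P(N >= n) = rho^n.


P(N >= 2) = rho^2 = (5/41)^2 = 0.0149

0.0149


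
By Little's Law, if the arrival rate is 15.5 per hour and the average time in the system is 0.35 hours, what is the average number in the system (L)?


L = lambda * W = 15.5 * 0.35 = 5.43

5.43


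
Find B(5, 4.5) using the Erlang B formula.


B(N,A) = (A^N/N!) / sum(A^k/k!, k=0..N) with N=5, A=4.5 = 0.243

0.243


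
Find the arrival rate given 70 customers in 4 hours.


lambda = total arrivals / time = 70 / 4 = 17.5 per hour

17.5 per hour


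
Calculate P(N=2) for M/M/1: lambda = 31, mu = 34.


rho = 31/34; P(n) = (1-rho)*rho^n = (1-31/34)*(31/34)^2 = 0.0734

0.0734


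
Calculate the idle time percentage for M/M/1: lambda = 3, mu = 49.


Idle fraction = (1 - rho) * 100 = (1 - 3/49) * 100 = 93.9%

93.9%


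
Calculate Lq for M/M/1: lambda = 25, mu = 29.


rho = 25/29; Lq = rho^2/(1-rho) = 5.39

5.39


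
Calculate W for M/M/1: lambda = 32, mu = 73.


W = 1/(mu - lambda) = 1/(73 - 32) = 0.0244 hours

0.0244 hours


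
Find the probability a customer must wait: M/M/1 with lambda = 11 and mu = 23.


P(wait) = rho = lambda/mu = 11/23 = 0.4783

0.4783


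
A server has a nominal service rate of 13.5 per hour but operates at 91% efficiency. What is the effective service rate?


Effective rate = mu * efficiency = 13.5 * 0.91 = 12.29 per hour

12.29 per hour


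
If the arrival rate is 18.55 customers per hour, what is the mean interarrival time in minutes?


Mean interarrival time = 60/lambda = 60/18.55 = 3.23 minutes

3.23 minutes


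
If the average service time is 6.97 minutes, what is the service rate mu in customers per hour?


mu = 60 / avg_service_time = 60 / 6.97 = 8.61 per hour

8.61 per hour


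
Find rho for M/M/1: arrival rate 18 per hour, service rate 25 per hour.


rho = lambda/mu = 18/25 = 0.72

0.72


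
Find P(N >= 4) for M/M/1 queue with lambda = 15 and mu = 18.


P(N >= 4) = rho^4 = (15/18)^4 = 0.4823

0.4823


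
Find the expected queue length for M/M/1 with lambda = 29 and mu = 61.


rho = 29/61; Lq = rho^2/(1-rho) = 0.43

0.43


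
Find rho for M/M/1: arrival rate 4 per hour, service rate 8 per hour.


rho = lambda/mu = 4/8 = 0.5

0.5


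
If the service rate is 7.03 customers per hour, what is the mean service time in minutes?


Mean service time = 60/mu = 60/7.03 = 8.53 minutes

8.53 minutes


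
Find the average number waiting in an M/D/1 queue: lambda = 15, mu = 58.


M/D/1: Lq = rho^2 / (2*(1-rho)) where rho = 15/58; Lq = 0.05

0.05


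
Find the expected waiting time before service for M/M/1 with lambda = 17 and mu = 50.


rho = 17/50; Wq = rho/(mu - lambda) = 0.0103 hours

0.0103 hours


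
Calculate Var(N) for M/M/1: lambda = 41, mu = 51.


rho = 41/51; Var(N) = rho/(1-rho)^2 = 20.91

20.91


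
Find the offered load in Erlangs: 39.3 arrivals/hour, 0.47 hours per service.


Offered load a = lambda * E[S] = 39.3 * 0.47 = 18.47 Erlangs

18.47 Erlangs


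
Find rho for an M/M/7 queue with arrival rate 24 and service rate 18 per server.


rho = lambda/(c*mu) = 24/(7*18) = 0.1905

0.1905


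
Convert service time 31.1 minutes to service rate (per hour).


mu = 60 / avg_service_time = 60 / 31.1 = 1.93 per hour

1.93 per hour


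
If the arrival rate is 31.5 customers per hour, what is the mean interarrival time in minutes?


Mean interarrival time = 60/lambda = 60/31.5 = 1.9 minutes

1.9 minutes


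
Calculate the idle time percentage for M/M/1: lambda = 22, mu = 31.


Idle fraction = (1 - rho) * 100 = (1 - 22/31) * 100 = 29.0%

29.0%


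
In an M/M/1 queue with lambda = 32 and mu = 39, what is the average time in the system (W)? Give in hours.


W = 1/(mu - lambda) = 1/(39 - 32) = 0.1429 hours

0.1429 hours


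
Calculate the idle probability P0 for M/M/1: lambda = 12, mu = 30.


P0 = 1 - rho = 1 - 12/30 = 0.6

0.6


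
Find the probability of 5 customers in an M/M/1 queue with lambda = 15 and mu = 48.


rho = 15/48; P(n) = (1-rho)*rho^n = (1-15/48)*(15/48)^5 = 0.002

0.002


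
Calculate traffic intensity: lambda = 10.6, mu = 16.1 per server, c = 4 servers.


rho = lambda / (c * mu) = 10.6 / (4 * 16.1) = 0.1646

0.1646


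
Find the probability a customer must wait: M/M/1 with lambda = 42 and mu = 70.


P(wait) = rho = lambda/mu = 42/70 = 0.6

0.6


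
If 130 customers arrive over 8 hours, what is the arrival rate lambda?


lambda = total arrivals / time = 130 / 8 = 16.25 per hour

16.25 per hour


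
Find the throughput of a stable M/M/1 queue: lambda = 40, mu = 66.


For a stable queue (lambda < mu), throughput = lambda = 40 per hour

40 per hour


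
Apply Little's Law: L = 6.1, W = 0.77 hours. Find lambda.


lambda = L / W = 6.1 / 0.77 = 7.92 per hour

7.92 per hour


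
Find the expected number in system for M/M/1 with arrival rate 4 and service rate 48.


rho = 4/48; L = rho/(1-rho) = 0.09

0.09


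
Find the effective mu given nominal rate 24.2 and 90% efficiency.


Effective rate = mu * efficiency = 24.2 * 0.9 = 21.78 per hour

21.78 per hour


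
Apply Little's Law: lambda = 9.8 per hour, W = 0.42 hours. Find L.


L = lambda * W = 9.8 * 0.42 = 4.12

4.12


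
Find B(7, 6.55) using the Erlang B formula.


B(N,A) = (A^N/N!) / sum(A^k/k!, k=0..N) with N=7, A=6.55 = 0.2206

0.2206


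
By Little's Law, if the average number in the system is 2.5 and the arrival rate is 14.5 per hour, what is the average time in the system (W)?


W = L / lambda = 2.5 / 14.5 = 0.1724 hours

0.1724 hours


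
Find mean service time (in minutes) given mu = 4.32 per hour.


Mean service time = 60/mu = 60/4.32 = 13.89 minutes

13.89 minutes


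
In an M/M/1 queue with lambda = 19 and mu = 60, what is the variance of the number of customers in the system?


rho = 19/60; Var(N) = rho/(1-rho)^2 = 0.68

0.68


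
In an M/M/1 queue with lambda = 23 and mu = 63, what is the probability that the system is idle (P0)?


P0 = 1 - rho = 1 - 23/63 = 0.6349

0.6349


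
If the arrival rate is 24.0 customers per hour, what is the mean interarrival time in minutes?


Mean interarrival time = 60/lambda = 60/24.0 = 2.5 minutes

2.5 minutes


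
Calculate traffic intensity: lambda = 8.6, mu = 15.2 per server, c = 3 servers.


rho = lambda / (c * mu) = 8.6 / (3 * 15.2) = 0.1886

0.1886


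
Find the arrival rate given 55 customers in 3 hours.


lambda = total arrivals / time = 55 / 3 = 18.33 per hour

18.33 per hour


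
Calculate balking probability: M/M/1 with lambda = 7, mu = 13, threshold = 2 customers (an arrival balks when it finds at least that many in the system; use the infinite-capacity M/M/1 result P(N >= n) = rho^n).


P(N >= 2) = rho^2 = (7/13)^2 = 0.2899

0.2899


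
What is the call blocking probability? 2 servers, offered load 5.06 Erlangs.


B(N,A) = (A^N/N!) / sum(A^k/k!, k=0..N) with N=2, A=5.06 = 0.6787

0.6787


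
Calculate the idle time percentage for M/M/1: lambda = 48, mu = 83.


Idle fraction = (1 - rho) * 100 = (1 - 48/83) * 100 = 42.2%

42.2%


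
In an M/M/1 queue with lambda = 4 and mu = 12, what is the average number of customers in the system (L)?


rho = 4/12; L = rho/(1-rho) = 0.5

0.5


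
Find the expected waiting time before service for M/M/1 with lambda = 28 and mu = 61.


rho = 28/61; Wq = rho/(mu - lambda) = 0.0139 hours

0.0139 hours


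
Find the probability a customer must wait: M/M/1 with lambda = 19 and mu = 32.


P(wait) = rho = lambda/mu = 19/32 = 0.5938

0.5938


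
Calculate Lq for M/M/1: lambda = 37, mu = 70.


rho = 37/70; Lq = rho^2/(1-rho) = 0.59

0.59


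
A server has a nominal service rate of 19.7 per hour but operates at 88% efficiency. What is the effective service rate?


Effective rate = mu * efficiency = 19.7 * 0.88 = 17.34 per hour

17.34 per hour


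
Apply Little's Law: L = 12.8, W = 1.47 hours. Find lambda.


lambda = L / W = 12.8 / 1.47 = 8.71 per hour

8.71 per hour


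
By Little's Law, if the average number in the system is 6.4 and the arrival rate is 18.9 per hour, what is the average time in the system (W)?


W = L / lambda = 6.4 / 18.9 = 0.3386 hours

0.3386 hours


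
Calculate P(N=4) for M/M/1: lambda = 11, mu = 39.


rho = 11/39; P(n) = (1-rho)*rho^n = (1-11/39)*(11/39)^4 = 0.0045

0.0045


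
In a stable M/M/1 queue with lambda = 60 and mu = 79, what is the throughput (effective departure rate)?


For a stable queue (lambda < mu), throughput = lambda = 60 per hour

60 per hour


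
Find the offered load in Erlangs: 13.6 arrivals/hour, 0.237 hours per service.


Offered load a = lambda * E[S] = 13.6 * 0.237 = 3.22 Erlangs

3.22 Erlangs


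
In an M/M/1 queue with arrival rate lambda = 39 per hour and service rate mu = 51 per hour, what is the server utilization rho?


rho = lambda/mu = 39/51 = 0.7647

0.7647


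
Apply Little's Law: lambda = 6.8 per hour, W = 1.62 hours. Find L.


L = lambda * W = 6.8 * 1.62 = 11.02

11.02


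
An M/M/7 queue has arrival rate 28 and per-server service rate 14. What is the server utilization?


rho = lambda/(c*mu) = 28/(7*14) = 0.2857

0.2857


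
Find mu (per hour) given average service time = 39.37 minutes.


mu = 60 / avg_service_time = 60 / 39.37 = 1.52 per hour

1.52 per hour


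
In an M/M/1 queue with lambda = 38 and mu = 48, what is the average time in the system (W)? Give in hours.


W = 1/(mu - lambda) = 1/(48 - 38) = 0.1 hours

0.1 hours


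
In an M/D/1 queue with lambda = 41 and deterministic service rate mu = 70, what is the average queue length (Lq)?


M/D/1: Lq = rho^2 / (2*(1-rho)) where rho = 41/70; Lq = 0.41

0.41


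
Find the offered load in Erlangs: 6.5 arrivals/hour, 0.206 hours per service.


Offered load a = lambda * E[S] = 6.5 * 0.206 = 1.34 Erlangs

1.34 Erlangs


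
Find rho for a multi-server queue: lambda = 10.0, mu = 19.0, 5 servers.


rho = lambda / (c * mu) = 10.0 / (5 * 19.0) = 0.1053

0.1053


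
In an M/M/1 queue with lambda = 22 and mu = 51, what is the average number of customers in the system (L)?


rho = 22/51; L = rho/(1-rho) = 0.76

0.76


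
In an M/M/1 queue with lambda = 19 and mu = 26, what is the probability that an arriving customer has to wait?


P(wait) = rho = lambda/mu = 19/26 = 0.7308

0.7308


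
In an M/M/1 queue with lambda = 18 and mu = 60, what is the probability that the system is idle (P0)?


P0 = 1 - rho = 1 - 18/60 = 0.7

0.7


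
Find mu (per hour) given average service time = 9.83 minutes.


mu = 60 / avg_service_time = 60 / 9.83 = 6.1 per hour

6.1 per hour


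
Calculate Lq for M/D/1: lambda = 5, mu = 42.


M/D/1: Lq = rho^2 / (2*(1-rho)) where rho = 5/42; Lq = 0.01

0.01


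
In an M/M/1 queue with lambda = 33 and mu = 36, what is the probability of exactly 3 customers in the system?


rho = 33/36; P(n) = (1-rho)*rho^n = (1-33/36)*(33/36)^3 = 0.0642

0.0642


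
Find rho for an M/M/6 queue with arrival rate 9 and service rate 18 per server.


rho = lambda/(c*mu) = 9/(6*18) = 0.0833

0.0833


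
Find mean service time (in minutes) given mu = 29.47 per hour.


Mean service time = 60/mu = 60/29.47 = 2.04 minutes

2.04 minutes


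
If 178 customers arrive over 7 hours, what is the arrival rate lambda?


lambda = total arrivals / time = 178 / 7 = 25.43 per hour

25.43 per hour


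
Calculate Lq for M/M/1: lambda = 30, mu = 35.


rho = 30/35; Lq = rho^2/(1-rho) = 5.14

5.14


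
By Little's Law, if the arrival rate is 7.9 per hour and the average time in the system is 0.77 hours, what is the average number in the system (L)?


L = lambda * W = 7.9 * 0.77 = 6.08

6.08


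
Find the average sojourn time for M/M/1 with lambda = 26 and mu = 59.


W = 1/(mu - lambda) = 1/(59 - 26) = 0.0303 hours

0.0303 hours


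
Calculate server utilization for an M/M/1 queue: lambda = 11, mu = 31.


rho = lambda/mu = 11/31 = 0.3548

0.3548


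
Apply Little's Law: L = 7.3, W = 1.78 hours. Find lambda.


lambda = L / W = 7.3 / 1.78 = 4.1 per hour

4.1 per hour


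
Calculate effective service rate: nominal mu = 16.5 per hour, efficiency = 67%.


Effective rate = mu * efficiency = 16.5 * 0.67 = 11.06 per hour

11.06 per hour


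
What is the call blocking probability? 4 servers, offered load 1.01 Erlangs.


B(N,A) = (A^N/N!) / sum(A^k/k!, k=0..N) with N=4, A=1.01 = 0.0159

0.0159


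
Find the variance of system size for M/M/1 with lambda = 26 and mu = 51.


rho = 26/51; Var(N) = rho/(1-rho)^2 = 2.12

2.12


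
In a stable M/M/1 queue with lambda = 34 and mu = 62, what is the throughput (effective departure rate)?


For a stable queue (lambda < mu), throughput = lambda = 34 per hour

34 per hour


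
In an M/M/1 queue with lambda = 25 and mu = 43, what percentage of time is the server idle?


Idle fraction = (1 - rho) * 100 = (1 - 25/43) * 100 = 41.9%

41.9%


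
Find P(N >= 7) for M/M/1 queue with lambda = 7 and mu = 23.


P(N >= 7) = rho^7 = (7/23)^7 = 0.0002

0.0002


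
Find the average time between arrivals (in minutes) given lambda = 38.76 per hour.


Mean interarrival time = 60/lambda = 60/38.76 = 1.55 minutes

1.55 minutes


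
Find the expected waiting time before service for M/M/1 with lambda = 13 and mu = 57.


rho = 13/57; Wq = rho/(mu - lambda) = 0.0052 hours

0.0052 hours


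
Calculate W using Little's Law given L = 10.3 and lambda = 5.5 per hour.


W = L / lambda = 10.3 / 5.5 = 1.8727 hours

1.8727 hours


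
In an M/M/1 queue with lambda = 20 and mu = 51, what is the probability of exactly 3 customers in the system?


rho = 20/51; P(n) = (1-rho)*rho^n = (1-20/51)*(20/51)^3 = 0.0367

0.0367


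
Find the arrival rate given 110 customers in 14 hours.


lambda = total arrivals / time = 110 / 14 = 7.86 per hour

7.86 per hour


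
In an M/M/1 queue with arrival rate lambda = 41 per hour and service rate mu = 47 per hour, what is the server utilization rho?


rho = lambda/mu = 41/47 = 0.8723

0.8723


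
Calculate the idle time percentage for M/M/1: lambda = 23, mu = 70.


Idle fraction = (1 - rho) * 100 = (1 - 23/70) * 100 = 67.1%

67.1%


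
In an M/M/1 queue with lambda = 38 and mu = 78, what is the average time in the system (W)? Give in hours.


W = 1/(mu - lambda) = 1/(78 - 38) = 0.025 hours

0.025 hours


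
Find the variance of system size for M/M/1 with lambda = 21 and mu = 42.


rho = 21/42; Var(N) = rho/(1-rho)^2 = 2.0

2.0


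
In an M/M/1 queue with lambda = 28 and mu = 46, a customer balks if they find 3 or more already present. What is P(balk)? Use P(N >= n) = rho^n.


P(N >= 3) = rho^3 = (28/46)^3 = 0.2255

0.2255


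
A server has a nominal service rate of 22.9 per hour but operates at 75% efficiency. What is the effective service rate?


Effective rate = mu * efficiency = 22.9 * 0.75 = 17.18 per hour

17.18 per hour


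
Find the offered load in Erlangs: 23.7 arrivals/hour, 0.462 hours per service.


Offered load a = lambda * E[S] = 23.7 * 0.462 = 10.95 Erlangs

10.95 Erlangs


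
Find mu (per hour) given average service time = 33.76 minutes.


mu = 60 / avg_service_time = 60 / 33.76 = 1.78 per hour

1.78 per hour


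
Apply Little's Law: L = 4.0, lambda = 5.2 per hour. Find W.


W = L / lambda = 4.0 / 5.2 = 0.7692 hours

0.7692 hours


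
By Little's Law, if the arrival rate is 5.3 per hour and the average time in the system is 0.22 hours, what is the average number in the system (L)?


L = lambda * W = 5.3 * 0.22 = 1.17

1.17


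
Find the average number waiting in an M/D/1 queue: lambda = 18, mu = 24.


M/D/1: Lq = rho^2 / (2*(1-rho)) where rho = 18/24; Lq = 1.13

1.13


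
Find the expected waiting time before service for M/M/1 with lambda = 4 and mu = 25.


rho = 4/25; Wq = rho/(mu - lambda) = 0.0076 hours

0.0076 hours


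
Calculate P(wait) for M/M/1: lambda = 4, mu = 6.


P(wait) = rho = lambda/mu = 4/6 = 0.6667

0.6667


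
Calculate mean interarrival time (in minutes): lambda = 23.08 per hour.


Mean interarrival time = 60/lambda = 60/23.08 = 2.6 minutes

2.6 minutes


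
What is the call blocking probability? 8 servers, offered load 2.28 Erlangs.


B(N,A) = (A^N/N!) / sum(A^k/k!, k=0..N) with N=8, A=2.28 = 0.0019

0.0019


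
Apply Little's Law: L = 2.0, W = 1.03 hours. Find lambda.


lambda = L / W = 2.0 / 1.03 = 1.94 per hour

1.94 per hour


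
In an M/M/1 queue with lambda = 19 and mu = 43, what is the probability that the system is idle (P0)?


P0 = 1 - rho = 1 - 19/43 = 0.5581

0.5581


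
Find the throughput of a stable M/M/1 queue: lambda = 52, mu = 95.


For a stable queue (lambda < mu), throughput = lambda = 52 per hour

52 per hour


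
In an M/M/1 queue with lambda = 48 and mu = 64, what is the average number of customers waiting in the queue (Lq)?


rho = 48/64; Lq = rho^2/(1-rho) = 2.25

2.25


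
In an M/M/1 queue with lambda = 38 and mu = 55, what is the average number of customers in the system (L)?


rho = 38/55; L = rho/(1-rho) = 2.24

2.24


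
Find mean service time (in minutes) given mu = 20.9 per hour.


Mean service time = 60/mu = 60/20.9 = 2.87 minutes

2.87 minutes


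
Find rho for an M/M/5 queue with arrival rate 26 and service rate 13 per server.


rho = lambda/(c*mu) = 26/(5*13) = 0.4

0.4


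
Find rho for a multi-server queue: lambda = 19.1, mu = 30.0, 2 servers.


rho = lambda / (c * mu) = 19.1 / (2 * 30.0) = 0.3183

0.3183


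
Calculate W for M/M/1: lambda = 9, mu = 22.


W = 1/(mu - lambda) = 1/(22 - 9) = 0.0769 hours

0.0769 hours


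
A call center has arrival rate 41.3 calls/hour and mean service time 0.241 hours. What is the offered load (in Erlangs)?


Offered load a = lambda * E[S] = 41.3 * 0.241 = 9.95 Erlangs

9.95 Erlangs


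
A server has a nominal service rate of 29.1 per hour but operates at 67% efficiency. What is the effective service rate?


Effective rate = mu * efficiency = 29.1 * 0.67 = 19.5 per hour

19.5 per hour


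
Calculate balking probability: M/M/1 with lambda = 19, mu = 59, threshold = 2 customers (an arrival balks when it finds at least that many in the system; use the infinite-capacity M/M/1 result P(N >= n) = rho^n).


P(N >= 2) = rho^2 = (19/59)^2 = 0.1037

0.1037


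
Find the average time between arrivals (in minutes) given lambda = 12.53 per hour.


Mean interarrival time = 60/lambda = 60/12.53 = 4.79 minutes

4.79 minutes


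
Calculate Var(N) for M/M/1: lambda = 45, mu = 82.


rho = 45/82; Var(N) = rho/(1-rho)^2 = 2.7

2.7


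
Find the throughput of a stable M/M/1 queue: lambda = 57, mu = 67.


For a stable queue (lambda < mu), throughput = lambda = 57 per hour

57 per hour


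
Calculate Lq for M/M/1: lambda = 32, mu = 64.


rho = 32/64; Lq = rho^2/(1-rho) = 0.5

0.5


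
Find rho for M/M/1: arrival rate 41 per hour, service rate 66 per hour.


rho = lambda/mu = 41/66 = 0.6212

0.6212


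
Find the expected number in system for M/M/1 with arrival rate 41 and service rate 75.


rho = 41/75; L = rho/(1-rho) = 1.21

1.21


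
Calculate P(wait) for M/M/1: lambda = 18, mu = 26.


P(wait) = rho = lambda/mu = 18/26 = 0.6923

0.6923


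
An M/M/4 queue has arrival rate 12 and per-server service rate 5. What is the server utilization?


rho = lambda/(c*mu) = 12/(4*5) = 0.6

0.6


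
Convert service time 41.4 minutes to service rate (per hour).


mu = 60 / avg_service_time = 60 / 41.4 = 1.45 per hour

1.45 per hour


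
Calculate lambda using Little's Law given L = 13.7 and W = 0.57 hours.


lambda = L / W = 13.7 / 0.57 = 24.04 per hour

24.04 per hour


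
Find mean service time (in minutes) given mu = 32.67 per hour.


Mean service time = 60/mu = 60/32.67 = 1.84 minutes

1.84 minutes


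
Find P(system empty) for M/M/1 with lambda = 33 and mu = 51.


P0 = 1 - rho = 1 - 33/51 = 0.3529

0.3529


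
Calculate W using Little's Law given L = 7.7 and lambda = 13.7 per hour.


W = L / lambda = 7.7 / 13.7 = 0.562 hours

0.562 hours


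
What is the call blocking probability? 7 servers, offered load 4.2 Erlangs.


B(N,A) = (A^N/N!) / sum(A^k/k!, k=0..N) with N=7, A=4.2 = 0.0733

0.0733


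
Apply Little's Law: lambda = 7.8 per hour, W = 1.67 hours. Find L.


L = lambda * W = 7.8 * 1.67 = 13.03

13.03


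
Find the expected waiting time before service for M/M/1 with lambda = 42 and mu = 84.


rho = 42/84; Wq = rho/(mu - lambda) = 0.0119 hours

0.0119 hours


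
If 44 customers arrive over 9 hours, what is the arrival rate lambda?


lambda = total arrivals / time = 44 / 9 = 4.89 per hour

4.89 per hour


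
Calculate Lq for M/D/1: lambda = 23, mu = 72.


M/D/1: Lq = rho^2 / (2*(1-rho)) where rho = 23/72; Lq = 0.07

0.07


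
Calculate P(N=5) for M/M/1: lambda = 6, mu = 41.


rho = 6/41; P(n) = (1-rho)*rho^n = (1-6/41)*(6/41)^5 = 0.0001

0.0001
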